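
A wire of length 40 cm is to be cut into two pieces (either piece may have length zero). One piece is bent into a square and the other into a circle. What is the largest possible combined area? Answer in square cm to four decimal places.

Let x be the length used for the square. Square side x/4; circle radius (40−x)/(2π).
A(x) = (x/4)² + π·((40−x)/(2π))² = x²/16 + (40−x)²/(4π) for 0 ≤ x ≤ 40. A'(x) = x/8 − (40−x)/(2π) = 0 gives x = 4·40/(π+4) ≈ 22.4040.
A'' > 0, so the interior critical point is a minimum; the maximum is at an endpoint. A(0) = 127.3240 and A(40) = 100.0000, so the largest area is 127.3240.

127.3240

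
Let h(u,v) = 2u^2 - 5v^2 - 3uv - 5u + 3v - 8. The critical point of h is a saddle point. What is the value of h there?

∂h/∂u = 4u - 3v - 5 = 0 and ∂h/∂v = -3u - 10v + 3 = 0, so (u, v) = (59/49, -3/49).
The Hessian has h_{uu} = 4, h_{vv} = -10, h_{uv} = -3, giving D = -49 < 0, so the point is a saddle point.
h(59/49, -3/49) = -544/49.

-544/49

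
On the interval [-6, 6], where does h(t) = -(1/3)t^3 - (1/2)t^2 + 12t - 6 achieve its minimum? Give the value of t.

The derivative is -t^2 - t + 12, which vanishes at t = -4 and t = 3.
Compare values at every candidate in [-6, 6]: h(-6) = -24; h(-4) = -122/3; h(3) = 33/2; h(6) = -24.
So the minimum is h(-4) = -122/3.

-4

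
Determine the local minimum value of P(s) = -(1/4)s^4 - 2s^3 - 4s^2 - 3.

P'(s) = -s^3 - 6s^2 - 8s = 0 at s = -4, -2, 0.
Since P''(s) = -3s^2 - 12s - 8, we get P''(-4) = -8 < 0 ⇒ local maximum; P''(-2) = 4 > 0 ⇒ local minimum; P''(0) = -8 < 0 ⇒ local maximum.
The local minimum is P(-2) = -7.

-7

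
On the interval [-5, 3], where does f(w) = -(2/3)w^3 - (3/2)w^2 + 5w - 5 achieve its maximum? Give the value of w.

Differentiating, f'(w) = -2w^2 - 3w + 5; which vanishes at w = -5/2 and w = 1.
Evaluating at the critical points and endpoints: f(-5) = 95/6, f(-5/2) = -395/24, f(1) = -13/6, f(3) = -43/2.
The maximum over the interval is 95/6, attained at w = -5.

-5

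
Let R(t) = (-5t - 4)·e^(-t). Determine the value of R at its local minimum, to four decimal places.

-4.0937

By the product rule, R'(t) = (5t - 1)·e^(-t). Since e^(-t) > 0, the only critical point is t = 1/5.
R''(1/5) has the same sign as 5 > 0, so this is a local minimum.
R(1/5) = (-5)·e^(-1/5) ≈ -4.0937.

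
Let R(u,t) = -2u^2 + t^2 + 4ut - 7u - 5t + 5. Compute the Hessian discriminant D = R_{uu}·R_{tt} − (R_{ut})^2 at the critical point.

-24

∂R/∂u = -4u + 4t - 7 = 0 and ∂R/∂t = 4u + 2t - 5 = 0, so (u, t) = (1/4, 2).
The Hessian has R_{uu} = -4, R_{tt} = 2, R_{ut} = 4, giving D = -24 < 0, so the point is a saddle point.
D = (-4)·(2) − (4)^2 = -24.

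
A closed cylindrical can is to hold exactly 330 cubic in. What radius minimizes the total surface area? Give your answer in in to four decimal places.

3.7449

With radius r and height h, πr²h = 330 so h = 330/(πr²), and S(r) = 2πr² + 2πrh = 2πr² + 2·330/r.
S'(r) = 4πr − 2·330/r² = 0 ⇒ r³ = 330/(2π), so r ≈ 3.7449 and h = 2r ≈ 7.4899.
S''(r) = 4π + 4·330/r³ > 0, so this is the minimum; S ≈ 264.3568.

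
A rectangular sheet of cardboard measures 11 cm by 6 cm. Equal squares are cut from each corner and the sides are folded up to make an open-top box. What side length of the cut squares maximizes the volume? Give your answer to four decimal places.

1.2434

With cut size x, the volume is V(x) = x(11 − 2x)(6 − 2x) for 0 < x < 3.
V'(x) = 12x^2 − 68x + 66. Setting V'(x) = 0 gives x ≈ 1.2434 (the root in (0, 3)).
V''(x) = 24x − 68 is negative there, so this is the maximum; V ≈ 37.1883.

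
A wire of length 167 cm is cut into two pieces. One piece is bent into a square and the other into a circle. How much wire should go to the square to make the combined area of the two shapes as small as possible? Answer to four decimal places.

Let x be the length used for the square. Square side x/4; circle radius (167−x)/(2π).
A(x) = (x/4)² + π·((167−x)/(2π))² = x²/16 + (167−x)²/(4π) for 0 ≤ x ≤ 167. A'(x) = x/8 − (167−x)/(2π) = 0 gives x = 4·167/(π+4) ≈ 93.5366.
A'' = 1/8 + 1/(2π) > 0, so this gives the minimum combined area; x ≈ 93.5366 cm to the square.

93.5366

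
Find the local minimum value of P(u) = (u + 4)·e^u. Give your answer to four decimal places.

By the product rule, P'(u) = (u + 5)·e^u. Since e^u > 0, the only critical point is u = -5.
P''(-5) has the same sign as 1 > 0, so this is a local minimum.
P(-5) = (-1)·e^(-5) ≈ -0.0067.

-0.0067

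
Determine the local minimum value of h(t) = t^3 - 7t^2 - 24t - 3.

Critical points: h'(t) = 3t^2 - 14t - 24 vanishes at t = -4/3, 6.
Second-derivative test with h''(t) = 6t - 14: h''(-4/3) = -22 < 0 ⇒ local maximum; h''(6) = 22 > 0 ⇒ local minimum.
Thus h has its local minimum at t = 6, with value -183.

-183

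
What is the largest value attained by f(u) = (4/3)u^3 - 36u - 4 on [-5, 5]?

Differentiating, f'(u) = 4u^2 - 36; which vanishes at u = -3 and u = 3.
Evaluating at the critical points and endpoints: f(-5) = 28/3, f(-3) = 68, f(3) = -76, f(5) = -52/3.
Hence the absolute maximum is 68 at u = -3.

68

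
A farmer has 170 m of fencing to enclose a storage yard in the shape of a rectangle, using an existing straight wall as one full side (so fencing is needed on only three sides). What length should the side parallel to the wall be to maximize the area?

Let the sides perpendicular to the wall have length x and the parallel side y, so 2x + y = 170 and the area is A = xy = x(170 − 2x).
A'(x) = 170 − 4x = 0 gives x = 85/2, and A''(x) = −4 < 0 confirms a maximum.
Then y = 170 − 2·85/2 = 85 and A = 7225/2.

85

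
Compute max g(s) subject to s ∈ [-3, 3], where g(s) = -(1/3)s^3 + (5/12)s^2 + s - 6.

15/4

The derivative is -s^2 + (5/6)s + 1, which vanishes at s = -2/3 and s = 3/2.
Evaluating at the critical points and endpoints: g(-3) = 15/4,  g(-2/3) = -517/81,  g(3/2) = -75/16,  g(3) = -33/4.
So the maximum is g(-3) = 15/4.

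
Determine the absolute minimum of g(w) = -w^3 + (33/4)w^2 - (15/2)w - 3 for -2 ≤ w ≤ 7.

Differentiating, g'(w) = -3w^2 + (33/2)w - 15/2; which vanishes at w = 1/2 and w = 5.
Evaluating at the critical points and endpoints: g(-2) = 53, g(1/2) = -77/16, g(5) = 163/4, g(7) = 23/4.
The minimum over the interval is -77/16, attained at w = 1/2.

-77/16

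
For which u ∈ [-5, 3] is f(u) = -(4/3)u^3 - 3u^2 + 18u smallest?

-3

f'(u) = -4u^2 - 6u + 18, which vanishes at u = -3 and u = 3/2.
Evaluating at the critical points and endpoints: f(-5) = 5/3,  f(-3) = -45,  f(3/2) = 63/4,  f(3) = -9.
So the minimum is f(-3) = -45.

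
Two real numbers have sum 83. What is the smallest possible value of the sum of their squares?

With a + b = 83, a^2 + b^2 = a^2 + (83 − a)^2.
The derivative 2a − 2(83 − a) = 4a − 166 vanishes at a = 83/2; second derivative 4 > 0, a minimum.
The minimum is 2·(83/2)^2 = 6889/2.

6889/2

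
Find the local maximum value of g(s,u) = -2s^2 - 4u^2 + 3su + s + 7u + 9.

∂g/∂s = -4s + 3u + 1 = 0 and ∂g/∂u = 3s - 8u + 7 = 0, so (s, u) = (29/23, 31/23).
The Hessian has g_{ss} = -4, g_{uu} = -8, g_{su} = 3, giving D = 23 > 0 with g_{ss} < 0, so the point is a local maximum.
g(29/23, 31/23) = 330/23.

330/23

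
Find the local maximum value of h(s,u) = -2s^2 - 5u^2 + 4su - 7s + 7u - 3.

25/8

∂h/∂s = -4s + 4u - 7 = 0 and ∂h/∂u = 4s - 10u + 7 = 0, so (s, u) = (-7/4, 0).
The Hessian has h_{ss} = -4, h_{uu} = -10, h_{su} = 4, giving D = 24 > 0 with h_{ss} < 0, so the point is a local maximum.
h(-7/4, 0) = 25/8.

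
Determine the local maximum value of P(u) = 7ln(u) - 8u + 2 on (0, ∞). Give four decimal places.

P'(u) = 7/u − 8 = 0 gives u = 7/8.
P''(u) = -7/u², which is negative for u > 0, so this is a local maximum.
P(7/8) = 7·ln(7/8) - 7 + 2 ≈ -5.9347.

-5.9347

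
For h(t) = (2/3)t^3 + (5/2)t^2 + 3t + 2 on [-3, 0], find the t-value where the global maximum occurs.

h'(t) = 2t^2 + 5t + 3, which vanishes at t = -3/2 and t = -1.
Compare values at every candidate in [-3, 0]: h(-3) = -5/2; h(-3/2) = 7/8; h(-1) = 5/6; h(0) = 2.
Hence the absolute maximum is 2 at t = 0.

0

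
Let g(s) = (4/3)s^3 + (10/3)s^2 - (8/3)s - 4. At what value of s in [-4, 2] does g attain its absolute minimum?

g'(s) = 4s^2 + (20/3)s - 8/3, which vanishes at s = -2 and s = 1/3.
Compare values at every candidate in [-4, 2]: g(-4) = -76/3,  g(-2) = 4,  g(1/3) = -362/81,  g(2) = 44/3.
Hence the absolute minimum is -76/3 at s = -4.

-4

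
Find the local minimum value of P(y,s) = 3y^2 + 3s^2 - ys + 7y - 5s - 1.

-222/35

∂P/∂y = 6y - s + 7 = 0 and ∂P/∂s = -y + 6s - 5 = 0, so (y, s) = (-37/35, 23/35).
The Hessian has P_{yy} = 6, P_{ss} = 6, P_{ys} = -1, giving D = 35 > 0 with P_{yy} > 0, so the point is a local minimum.
P(-37/35, 23/35) = -222/35.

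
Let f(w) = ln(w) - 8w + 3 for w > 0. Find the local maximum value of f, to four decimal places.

-0.0794

f'(w) = 1/w − 8 = 0 gives w = 1/8.
f''(w) = -1/w², which is negative for w > 0, so this is a local maximum.
f(1/8) = 1·ln(1/8) - 1 + 3 ≈ -0.0794.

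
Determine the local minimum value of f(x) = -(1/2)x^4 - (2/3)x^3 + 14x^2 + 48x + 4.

-116/3

f'(x) = -2x^3 - 2x^2 + 28x + 48 = 0 at x = -3, -2, 4.
Second-derivative test with f''(x) = -6x^2 - 4x + 28: f''(-3) = -14 < 0 ⇒ local maximum; f''(-2) = 12 > 0 ⇒ local minimum; f''(4) = -84 < 0 ⇒ local maximum.
The local minimum is f(-2) = -116/3.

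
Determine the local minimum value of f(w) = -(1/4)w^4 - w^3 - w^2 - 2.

-9/4

Critical points: f'(w) = -w^3 - 3w^2 - 2w vanishes at w = -2, -1, 0.
Second-derivative test with f''(w) = -3w^2 - 6w - 2: f''(-2) = -2 < 0 ⇒ local maximum; f''(-1) = 1 > 0 ⇒ local minimum; f''(0) = -2 < 0 ⇒ local maximum.
The local minimum is f(-1) = -9/4.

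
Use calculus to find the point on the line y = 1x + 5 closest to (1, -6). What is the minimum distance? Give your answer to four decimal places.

8.4853

Minimize D(x)^2 = (x - 1)^2 + (x + 11)^2.
d/dx[D^2] = 2(x - 1) + 2·1·(x + 11) = 0 ⇒ x = -5.
Then y = 0 and the distance is √(72) ≈ 8.4853.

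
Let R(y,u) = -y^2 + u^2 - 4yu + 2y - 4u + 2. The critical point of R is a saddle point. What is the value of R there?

-1/5

∂R/∂y = -2y - 4u + 2 = 0 and ∂R/∂u = -4y + 2u - 4 = 0, so (y, u) = (-3/5, 4/5).
The Hessian has R_{yy} = -2, R_{uu} = 2, R_{yu} = -4, giving D = -20 < 0, so the point is a saddle point.
R(-3/5, 4/5) = -1/5.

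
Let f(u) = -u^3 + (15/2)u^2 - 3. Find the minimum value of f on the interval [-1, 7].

The derivative is -3u^2 + 15u, which vanishes at u = 0 and u = 5.
Evaluating at the critical points and endpoints: f(-1) = 11/2,  f(0) = -3,  f(5) = 119/2,  f(7) = 43/2.
Hence the absolute minimum is -3 at u = 0.

-3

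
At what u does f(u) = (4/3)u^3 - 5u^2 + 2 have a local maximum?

0

Critical points: f'(u) = 4u^2 - 10u vanishes at u = 0, 5/2.
Since f''(u) = 8u - 10, we get f''(0) = -10 < 0 ⇒ local maximum; f''(5/2) = 10 > 0 ⇒ local minimum.
The local maximum is f(0) = 2.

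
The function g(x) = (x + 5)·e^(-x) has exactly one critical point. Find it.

-4

By the product rule, g'(x) = (-x - 4)·e^(-x). Since e^(-x) > 0, the only critical point is x = -4.
g''(-4) has the same sign as -1 < 0, so this is a local maximum.
g(-4) = (1)·e^(4) ≈ 54.5982.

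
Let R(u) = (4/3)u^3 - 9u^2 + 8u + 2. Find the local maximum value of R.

47/12

R'(u) = 4u^2 - 18u + 8 = 0 at u = 1/2, 4.
R''(u) = 8u - 18. R''(1/2) = -14 < 0 ⇒ local maximum; R''(4) = 14 > 0 ⇒ local minimum.
So the local maximum value is R(1/2) = 47/12.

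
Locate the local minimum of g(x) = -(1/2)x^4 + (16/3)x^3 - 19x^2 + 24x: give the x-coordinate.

3

g'(x) = -2x^3 + 16x^2 - 38x + 24. Setting g'(x) = 0 gives x ∈ {1, 3, 4}.
Second-derivative test with g''(x) = -6x^2 + 32x - 38: g''(1) = -12 < 0 ⇒ local maximum; g''(3) = 4 > 0 ⇒ local minimum; g''(4) = -6 < 0 ⇒ local maximum.
The local minimum is g(3) = 9/2.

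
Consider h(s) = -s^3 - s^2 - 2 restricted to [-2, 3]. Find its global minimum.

-38

Differentiating, h'(s) = -3s^2 - 2s; which vanishes at s = -2/3 and s = 0.
Compare values at every candidate in [-2, 3]: h(-2) = 2, h(-2/3) = -58/27, h(0) = -2, h(3) = -38.
So the minimum is h(3) = -38.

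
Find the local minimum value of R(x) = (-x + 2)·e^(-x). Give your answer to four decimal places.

Differentiating with the product rule gives R'(x) = (x - 3)·e^(-x). Since e^(-x) > 0, the only critical point is x = 3.
R''(3) has the same sign as 1 > 0, so this is a local minimum.
R(3) = (-1)·e^(-3) ≈ -0.0498.

-0.0498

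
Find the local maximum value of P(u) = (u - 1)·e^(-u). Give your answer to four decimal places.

0.1353

P'(u) = 1·e^(-u) + (u - 1)·(-1)·e^(-u) = (-u + 2)·e^(-u). Since e^(-u) > 0, the only critical point is u = 2.
P''(2) has the same sign as -1 < 0, so this is a local maximum.
P(2) = (1)·e^(-2) ≈ 0.1353.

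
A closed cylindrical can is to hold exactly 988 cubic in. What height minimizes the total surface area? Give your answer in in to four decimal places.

With radius r and height h, πr²h = 988 so h = 988/(πr²), and S(r) = 2πr² + 2πrh = 2πr² + 2·988/r.
S'(r) = 4πr − 2·988/r² = 0 ⇒ r³ = 988/(2π), so r ≈ 5.3975 and h = 2r ≈ 10.7950.
S''(r) = 4π + 4·988/r³ > 0, so this is the minimum; S ≈ 549.1435.

10.7950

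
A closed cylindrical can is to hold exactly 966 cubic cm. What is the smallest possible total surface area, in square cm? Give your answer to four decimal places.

540.9610

With radius r and height h, πr²h = 966 so h = 966/(πr²), and S(r) = 2πr² + 2πrh = 2πr² + 2·966/r.
S'(r) = 4πr − 2·966/r² = 0 ⇒ r³ = 966/(2π), so r ≈ 5.3571 and h = 2r ≈ 10.7143.
S''(r) = 4π + 4·966/r³ > 0, so this is the minimum; S ≈ 540.9610.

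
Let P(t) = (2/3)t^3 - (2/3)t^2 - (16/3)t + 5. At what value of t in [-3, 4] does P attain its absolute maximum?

P'(t) = 2t^2 - (4/3)t - 16/3, which vanishes at t = -4/3 and t = 2.
Compare values at every candidate in [-3, 4]: P(-3) = -3, P(-4/3) = 757/81, P(2) = -3, P(4) = 47/3.
Hence the absolute maximum is 47/3 at t = 4.

4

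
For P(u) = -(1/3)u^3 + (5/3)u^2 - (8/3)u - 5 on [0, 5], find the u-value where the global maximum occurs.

0

The derivative is -u^2 + (10/3)u - 8/3, which vanishes at u = 4/3 and u = 2.
Compare values at every candidate in [0, 5]: P(0) = -5, P(4/3) = -517/81, P(2) = -19/3, P(5) = -55/3.
Hence the absolute maximum is -5 at u = 0.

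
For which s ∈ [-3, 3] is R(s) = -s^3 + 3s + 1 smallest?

3

The derivative is -3s^2 + 3, which vanishes at s = -1 and s = 1.
Compare values at every candidate in [-3, 3]: R(-3) = 19,  R(-1) = -1,  R(1) = 3,  R(3) = -17.
So the minimum is R(3) = -17.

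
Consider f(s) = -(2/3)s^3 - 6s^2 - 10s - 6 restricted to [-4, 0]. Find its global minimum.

-58/3

Differentiating, f'(s) = -2s^2 - 12s - 10; whose only zero in [-4, 0] is s = -1.
Compare values at every candidate in [-4, 0]: f(-4) = -58/3; f(-1) = -4/3; f(0) = -6.
So the minimum is f(-4) = -58/3.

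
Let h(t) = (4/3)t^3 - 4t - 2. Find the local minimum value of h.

Critical points: h'(t) = 4t^2 - 4 vanishes at t = -1, 1.
Since h''(t) = 8t, we get h''(-1) = -8 < 0 ⇒ local maximum; h''(1) = 8 > 0 ⇒ local minimum.
So the local minimum value is h(1) = -14/3.

-14/3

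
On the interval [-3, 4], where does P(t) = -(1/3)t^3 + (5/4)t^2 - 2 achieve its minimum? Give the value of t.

Differentiating, P'(t) = -t^2 + (5/2)t; which vanishes at t = 0 and t = 5/2.
Candidates: P(-3) = 73/4,  P(0) = -2,  P(5/2) = 29/48,  P(4) = -10/3.
The minimum over the interval is -10/3, attained at t = 4.

4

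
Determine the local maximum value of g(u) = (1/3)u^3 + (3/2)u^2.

Critical points: g'(u) = u^2 + 3u vanishes at u = -3, 0.
Second-derivative test with g''(u) = 2u + 3: g''(-3) = -3 < 0 ⇒ local maximum; g''(0) = 3 > 0 ⇒ local minimum.
The local maximum is g(-3) = 9/2.

9/2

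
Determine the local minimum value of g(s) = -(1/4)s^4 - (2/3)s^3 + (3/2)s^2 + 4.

Critical points: g'(s) = -s^3 - 2s^2 + 3s vanishes at s = -3, 0, 1.
g''(s) = -3s^2 - 4s + 3. g''(-3) = -12 < 0 ⇒ local maximum; g''(0) = 3 > 0 ⇒ local minimum; g''(1) = -4 < 0 ⇒ local maximum.
The local minimum is g(0) = 4.

4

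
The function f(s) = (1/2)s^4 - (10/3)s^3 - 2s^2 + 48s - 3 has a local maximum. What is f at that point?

Critical points: f'(s) = 2s^3 - 10s^2 - 4s + 48 vanishes at s = -2, 3, 4.
Second-derivative test with f''(s) = 6s^2 - 20s - 4: f''(-2) = 60 > 0 ⇒ local minimum; f''(3) = -10 < 0 ⇒ local maximum; f''(4) = 12 > 0 ⇒ local minimum.
Thus f has its local maximum at s = 3, with value 147/2.

147/2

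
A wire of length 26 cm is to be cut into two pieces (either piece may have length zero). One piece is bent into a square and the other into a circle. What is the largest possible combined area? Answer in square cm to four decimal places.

Let x be the length used for the square. Square side x/4; circle radius (26−x)/(2π).
A(x) = (x/4)² + π·((26−x)/(2π))² = x²/16 + (26−x)²/(4π) for 0 ≤ x ≤ 26. A'(x) = x/8 − (26−x)/(2π) = 0 gives x = 4·26/(π+4) ≈ 14.5626.
A'' > 0, so the interior critical point is a minimum; the maximum is at an endpoint. A(0) = 53.7944 and A(26) = 42.2500, so the largest area is 53.7944.

53.7944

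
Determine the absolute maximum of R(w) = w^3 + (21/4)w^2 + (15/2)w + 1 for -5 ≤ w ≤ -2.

-9/16

The derivative is 3w^2 + (21/2)w + 15/2, whose only zero in [-5, -2] is w = -5/2.
Candidates: R(-5) = -121/4,  R(-5/2) = -9/16,  R(-2) = -1.
So the maximum is R(-5/2) = -9/16.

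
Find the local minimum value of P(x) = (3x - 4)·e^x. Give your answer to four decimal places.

Differentiating with the product rule gives P'(x) = (3x - 1)·e^x. Since e^x > 0, the only critical point is x = 1/3.
P''(1/3) has the same sign as 3 > 0, so this is a local minimum.
P(1/3) = (-3)·e^(1/3) ≈ -4.1868.

-4.1868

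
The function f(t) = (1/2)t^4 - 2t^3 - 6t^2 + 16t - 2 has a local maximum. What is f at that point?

13/2

f'(t) = 2t^3 - 6t^2 - 12t + 16. Setting f'(t) = 0 gives t ∈ {-2, 1, 4}.
Second-derivative test with f''(t) = 6t^2 - 12t - 12: f''(-2) = 36 > 0 ⇒ local minimum; f''(1) = -18 < 0 ⇒ local maximum; f''(4) = 36 > 0 ⇒ local minimum.
So the local maximum value is f(1) = 13/2.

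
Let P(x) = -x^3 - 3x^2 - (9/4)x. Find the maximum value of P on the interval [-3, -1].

27/4

P'(x) = -3x^2 - 6x - 9/4, whose only zero in [-3, -1] is x = -3/2.
Candidates: P(-3) = 27/4, P(-3/2) = 0, P(-1) = 1/4.
So the maximum is P(-3) = 27/4.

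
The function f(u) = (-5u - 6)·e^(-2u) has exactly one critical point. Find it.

-7/10

Differentiating with the product rule gives f'(u) = (10u + 7)·e^(-2u). Since e^(-2u) > 0, the only critical point is u = -7/10.
f''(-7/10) has the same sign as 10 > 0, so this is a local minimum.
f(-7/10) = (-5/2)·e^(7/5) ≈ -10.1380.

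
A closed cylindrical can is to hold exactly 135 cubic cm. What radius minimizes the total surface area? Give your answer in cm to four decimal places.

2.7800

With radius r and height h, πr²h = 135 so h = 135/(πr²), and S(r) = 2πr² + 2πrh = 2πr² + 2·135/r.
S'(r) = 4πr − 2·135/r² = 0 ⇒ r³ = 135/(2π), so r ≈ 2.7800 and h = 2r ≈ 5.5601.
S''(r) = 4π + 4·135/r³ > 0, so this is the minimum; S ≈ 145.6813.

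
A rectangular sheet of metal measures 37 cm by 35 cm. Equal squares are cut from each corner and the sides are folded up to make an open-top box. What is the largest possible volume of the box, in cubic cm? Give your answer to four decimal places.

3450.0035

With cut size x, the volume is V(x) = x(37 − 2x)(35 − 2x) for 0 < x < 17.5.
V'(x) = 12x^2 − 288x + 1295. Setting V'(x) = 0 gives x ≈ 5.9931 (the root in (0, 17.5)).
V''(x) = 24x − 288 is negative there, so this is the maximum; V ≈ 3450.0035.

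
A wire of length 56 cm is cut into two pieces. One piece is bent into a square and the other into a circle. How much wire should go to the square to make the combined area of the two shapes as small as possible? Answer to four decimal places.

31.3656

Let x be the length used for the square. Square side x/4; circle radius (56−x)/(2π).
A(x) = (x/4)² + π·((56−x)/(2π))² = x²/16 + (56−x)²/(4π) for 0 ≤ x ≤ 56. A'(x) = x/8 − (56−x)/(2π) = 0 gives x = 4·56/(π+4) ≈ 31.3656.
A'' = 1/8 + 1/(2π) > 0, so this gives the minimum combined area; x ≈ 31.3656 cm to the square.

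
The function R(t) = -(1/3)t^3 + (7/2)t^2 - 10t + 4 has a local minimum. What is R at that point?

-14/3

R'(t) = -t^2 + 7t - 10 = 0 at t = 2, 5.
R''(t) = -2t + 7. R''(2) = 3 > 0 ⇒ local minimum; R''(5) = -3 < 0 ⇒ local maximum.
The local minimum is R(2) = -14/3.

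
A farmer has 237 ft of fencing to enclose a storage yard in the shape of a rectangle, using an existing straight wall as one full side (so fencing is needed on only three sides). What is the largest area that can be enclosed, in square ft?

56169/8

Let the sides perpendicular to the wall have length x and the parallel side y, so 2x + y = 237 and the area is A = xy = x(237 − 2x).
A'(x) = 237 − 4x = 0 gives x = 237/4, and A''(x) = −4 < 0 confirms a maximum.
Then y = 237 − 2·237/4 = 237/2 and A = 56169/8.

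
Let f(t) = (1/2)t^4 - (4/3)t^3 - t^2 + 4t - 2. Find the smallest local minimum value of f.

Critical points: f'(t) = 2t^3 - 4t^2 - 2t + 4 vanishes at t = -1, 1, 2.
f''(t) = 6t^2 - 8t - 2. f''(-1) = 12 > 0 ⇒ local minimum; f''(1) = -4 < 0 ⇒ local maximum; f''(2) = 6 > 0 ⇒ local minimum.
So the smallest local minimum value is f(-1) = -31/6.

-31/6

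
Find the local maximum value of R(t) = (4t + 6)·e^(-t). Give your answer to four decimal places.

R'(t) = 4·e^(-t) + (4t + 6)·(-1)·e^(-t) = (-4t - 2)·e^(-t). Since e^(-t) > 0, the only critical point is t = -1/2.
R''(-1/2) has the same sign as -4 < 0, so this is a local maximum.
R(-1/2) = (4)·e^(1/2) ≈ 6.5949.

6.5949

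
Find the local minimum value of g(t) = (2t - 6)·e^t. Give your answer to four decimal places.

-14.7781

g'(t) = 2·e^t + (2t - 6)·1·e^t = (2t - 4)·e^t. Since e^t > 0, the only critical point is t = 2.
g''(2) has the same sign as 2 > 0, so this is a local minimum.
g(2) = (-2)·e^(2) ≈ -14.7781.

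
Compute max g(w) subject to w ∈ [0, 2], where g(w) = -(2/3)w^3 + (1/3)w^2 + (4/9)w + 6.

Differentiating, g'(w) = -2w^2 + (2/3)w + 4/9; whose only zero in [0, 2] is w = 2/3.
Evaluating at the critical points and endpoints: g(0) = 6, g(2/3) = 506/81, g(2) = 26/9.
So the maximum is g(2/3) = 506/81.

506/81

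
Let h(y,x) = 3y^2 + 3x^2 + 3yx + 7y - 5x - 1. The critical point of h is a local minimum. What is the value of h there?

∂h/∂y = 6y + 3x + 7 = 0 and ∂h/∂x = 3y + 6x - 5 = 0, so (y, x) = (-19/9, 17/9).
The Hessian has h_{yy} = 6, h_{xx} = 6, h_{yx} = 3, giving D = 27 > 0 with h_{yy} > 0, so the point is a local minimum.
h(-19/9, 17/9) = -118/9.

-118/9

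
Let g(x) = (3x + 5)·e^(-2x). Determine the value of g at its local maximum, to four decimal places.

g'(x) = 3·e^(-2x) + (3x + 5)·(-2)·e^(-2x) = (-6x - 7)·e^(-2x). Since e^(-2x) > 0, the only critical point is x = -7/6.
g''(-7/6) has the same sign as -6 < 0, so this is a local maximum.
g(-7/6) = (3/2)·e^(7/3) ≈ 15.4684.

15.4684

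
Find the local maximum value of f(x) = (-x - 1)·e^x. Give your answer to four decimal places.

f'(x) = (-1)·e^x + (-x - 1)·1·e^x = (-x - 2)·e^x. Since e^x > 0, the only critical point is x = -2.
f''(-2) has the same sign as -1 < 0, so this is a local maximum.
f(-2) = (1)·e^(-2) ≈ 0.1353.

0.1353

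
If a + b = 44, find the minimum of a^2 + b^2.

With a + b = 44, a^2 + b^2 = a^2 + (44 − a)^2.
The derivative 2a − 2(44 − a) = 4a − 88 vanishes at a = 22; second derivative 4 > 0, a minimum.
The minimum is 2·(22)^2 = 968.

968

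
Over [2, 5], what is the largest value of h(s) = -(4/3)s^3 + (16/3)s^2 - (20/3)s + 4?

The derivative is -4s^2 + (32/3)s - 20/3, which has no zeros in [2, 5].
Evaluating at the critical points and endpoints: h(2) = 4/3, h(5) = -188/3.
The maximum over the interval is 4/3, attained at s = 2.

4/3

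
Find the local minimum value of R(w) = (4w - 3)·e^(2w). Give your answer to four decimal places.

R'(w) = 4·e^(2w) + (4w - 3)·2·e^(2w) = (8w - 2)·e^(2w). Since e^(2w) > 0, the only critical point is w = 1/4.
R''(1/4) has the same sign as 8 > 0, so this is a local minimum.
R(1/4) = (-2)·e^(1/2) ≈ -3.2974.

-3.2974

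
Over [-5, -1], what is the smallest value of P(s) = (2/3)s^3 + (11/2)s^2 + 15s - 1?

The derivative is 2s^2 + 11s + 15, which vanishes at s = -3 and s = -5/2.
Evaluating at the critical points and endpoints: P(-5) = -131/6,  P(-3) = -29/2,  P(-5/2) = -349/24,  P(-1) = -67/6.
So the minimum is P(-5) = -131/6.

-131/6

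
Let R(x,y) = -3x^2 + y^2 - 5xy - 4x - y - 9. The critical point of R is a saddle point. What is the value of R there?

∂R/∂x = -6x - 5y - 4 = 0 and ∂R/∂y = -5x + 2y - 1 = 0, so (x, y) = (-13/37, -14/37).
The Hessian has R_{xx} = -6, R_{yy} = 2, R_{xy} = -5, giving D = -37 < 0, so the point is a saddle point.
R(-13/37, -14/37) = -300/37.

-300/37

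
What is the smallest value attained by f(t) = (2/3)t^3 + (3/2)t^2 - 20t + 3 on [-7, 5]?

Differentiating, f'(t) = 2t^2 + 3t - 20; which vanishes at t = -4 and t = 5/2.
Compare values at every candidate in [-7, 5]: f(-7) = -73/6, f(-4) = 193/3, f(5/2) = -653/24, f(5) = 143/6.
The minimum over the interval is -653/24, attained at t = 5/2.

-653/24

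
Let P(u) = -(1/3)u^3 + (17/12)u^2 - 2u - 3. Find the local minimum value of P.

-319/81

P'(u) = -u^2 + (17/6)u - 2. Setting P'(u) = 0 gives u ∈ {4/3, 3/2}.
Since P''(u) = -2u + 17/6, we get P''(4/3) = 1/6 > 0 ⇒ local minimum; P''(3/2) = -1/6 < 0 ⇒ local maximum.
The local minimum is P(4/3) = -319/81.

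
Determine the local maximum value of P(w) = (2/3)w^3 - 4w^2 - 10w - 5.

P'(w) = 2w^2 - 8w - 10 = 0 at w = -1, 5.
Since P''(w) = 4w - 8, we get P''(-1) = -12 < 0 ⇒ local maximum; P''(5) = 12 > 0 ⇒ local minimum.
So the local maximum value is P(-1) = 1/3.

1/3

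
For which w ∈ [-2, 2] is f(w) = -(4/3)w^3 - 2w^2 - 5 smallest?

2

f'(w) = -4w^2 - 4w, which vanishes at w = -1 and w = 0.
Candidates: f(-2) = -7/3; f(-1) = -17/3; f(0) = -5; f(2) = -71/3.
The minimum over the interval is -71/3, attained at w = 2.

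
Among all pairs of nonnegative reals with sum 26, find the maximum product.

169

With x + y = 26, the product is P(x) = x(26 − x).
P'(x) = 26 − 2x = 0 gives x = 13; P'' = −2 < 0, so this is the maximum.
P = 13·13 = 169.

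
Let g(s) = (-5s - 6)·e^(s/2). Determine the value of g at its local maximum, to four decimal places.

2.0190

g'(s) = (-5)·e^(s/2) + (-5s - 6)·(1/2)·e^(s/2) = (-(5/2)s - 8)·e^(s/2). Since e^(s/2) > 0, the only critical point is s = -16/5.
g''(-16/5) has the same sign as -5/2 < 0, so this is a local maximum.
g(-16/5) = (10)·e^(-8/5) ≈ 2.0190.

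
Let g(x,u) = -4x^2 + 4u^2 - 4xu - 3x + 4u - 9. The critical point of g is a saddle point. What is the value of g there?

∂g/∂x = -8x - 4u - 3 = 0 and ∂g/∂u = -4x + 8u + 4 = 0, so (x, u) = (-1/10, -11/20).
The Hessian has g_{xx} = -8, g_{uu} = 8, g_{xu} = -4, giving D = -80 < 0, so the point is a saddle point.
g(-1/10, -11/20) = -199/20.

-199/20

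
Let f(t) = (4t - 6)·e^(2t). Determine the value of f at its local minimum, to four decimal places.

-14.7781

By the product rule, f'(t) = (8t - 8)·e^(2t). Since e^(2t) > 0, the only critical point is t = 1.
f''(1) has the same sign as 8 > 0, so this is a local minimum.
f(1) = (-2)·e^(2) ≈ -14.7781.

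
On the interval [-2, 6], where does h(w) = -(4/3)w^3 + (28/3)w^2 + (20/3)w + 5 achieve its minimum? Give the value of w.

h'(w) = -4w^2 + (56/3)w + 20/3, which vanishes at w = -1/3 and w = 5.
Compare values at every candidate in [-2, 6]: h(-2) = 119/3, h(-1/3) = 313/81, h(5) = 105, h(6) = 93.
The minimum over the interval is 313/81, attained at w = -1/3.

-1/3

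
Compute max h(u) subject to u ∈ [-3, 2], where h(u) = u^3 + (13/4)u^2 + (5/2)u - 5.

h'(u) = 3u^2 + (13/2)u + 5/2, which vanishes at u = -5/3 and u = -1/2.
Evaluating at the critical points and endpoints: h(-3) = -41/4,  h(-5/3) = -515/108,  h(-1/2) = -89/16,  h(2) = 21.
Hence the absolute maximum is 21 at u = 2.

21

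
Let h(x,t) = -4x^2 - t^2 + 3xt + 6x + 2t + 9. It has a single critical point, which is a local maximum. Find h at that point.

∂h/∂x = -8x + 3t + 6 = 0 and ∂h/∂t = 3x - 2t + 2 = 0, so (x, t) = (18/7, 34/7).
The Hessian has h_{xx} = -8, h_{tt} = -2, h_{xt} = 3, giving D = 7 > 0 with h_{xx} < 0, so the point is a local maximum.
h(18/7, 34/7) = 151/7.

151/7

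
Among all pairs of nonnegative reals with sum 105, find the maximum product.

11025/4

With x + y = 105, the product is P(x) = x(105 − x).
P'(x) = 105 − 2x = 0 gives x = 105/2; P'' = −2 < 0, so this is the maximum.
P = 105/2·105/2 = 11025/4.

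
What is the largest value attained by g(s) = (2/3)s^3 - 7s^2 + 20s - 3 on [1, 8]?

151/3

g'(s) = 2s^2 - 14s + 20, which vanishes at s = 2 and s = 5.
Evaluating at the critical points and endpoints: g(1) = 32/3; g(2) = 43/3; g(5) = 16/3; g(8) = 151/3.
Hence the absolute maximum is 151/3 at s = 8.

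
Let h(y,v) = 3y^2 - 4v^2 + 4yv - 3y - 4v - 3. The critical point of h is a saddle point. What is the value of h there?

-57/16

∂h/∂y = 6y + 4v - 3 = 0 and ∂h/∂v = 4y - 8v - 4 = 0, so (y, v) = (5/8, -3/16).
The Hessian has h_{yy} = 6, h_{vv} = -8, h_{yv} = 4, giving D = -64 < 0, so the point is a saddle point.
h(5/8, -3/16) = -57/16.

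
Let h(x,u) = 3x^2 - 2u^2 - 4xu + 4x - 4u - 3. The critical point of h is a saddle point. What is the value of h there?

∂h/∂x = 6x - 4u + 4 = 0 and ∂h/∂u = -4x - 4u - 4 = 0, so (x, u) = (-4/5, -1/5).
The Hessian has h_{xx} = 6, h_{uu} = -4, h_{xu} = -4, giving D = -40 < 0, so the point is a saddle point.
h(-4/5, -1/5) = -21/5.

-21/5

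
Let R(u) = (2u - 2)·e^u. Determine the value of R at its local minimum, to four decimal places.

R'(u) = 2·e^u + (2u - 2)·1·e^u = (2u)·e^u. Since e^u > 0, the only critical point is u = 0.
R''(0) has the same sign as 2 > 0, so this is a local minimum.
R(0) = (-2)·e^(0) ≈ -2.0000.

-2.0000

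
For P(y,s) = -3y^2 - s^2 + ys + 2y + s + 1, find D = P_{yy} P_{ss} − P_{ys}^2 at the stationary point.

11

∂P/∂y = -6y + s + 2 = 0 and ∂P/∂s = y - 2s + 1 = 0, so (y, s) = (5/11, 8/11).
The Hessian has P_{yy} = -6, P_{ss} = -2, P_{ys} = 1, giving D = 11 > 0 with P_{yy} < 0, so the point is a local maximum.
D = (-6)·(-2) − (1)^2 = 11.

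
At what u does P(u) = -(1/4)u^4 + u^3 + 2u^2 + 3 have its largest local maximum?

4

Critical points: P'(u) = -u^3 + 3u^2 + 4u vanishes at u = -1, 0, 4.
Since P''(u) = -3u^2 + 6u + 4, we get P''(-1) = -5 < 0 ⇒ local maximum; P''(0) = 4 > 0 ⇒ local minimum; P''(4) = -20 < 0 ⇒ local maximum.
The largest local maximum is P(4) = 35.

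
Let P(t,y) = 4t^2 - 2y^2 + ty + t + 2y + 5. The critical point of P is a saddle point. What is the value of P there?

59/11

∂P/∂t = 8t + y + 1 = 0 and ∂P/∂y = t - 4y + 2 = 0, so (t, y) = (-2/11, 5/11).
The Hessian has P_{tt} = 8, P_{yy} = -4, P_{ty} = 1, giving D = -33 < 0, so the point is a saddle point.
P(-2/11, 5/11) = 59/11.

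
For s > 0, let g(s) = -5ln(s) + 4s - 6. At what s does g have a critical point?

g'(s) = -5/s + 4 = 0 gives s = 5/4.
g''(s) = 5/s², which is positive for s > 0, so this is a local minimum.
g(5/4) = -5·ln(5/4) + 5 - 6 ≈ -2.1157.

5/4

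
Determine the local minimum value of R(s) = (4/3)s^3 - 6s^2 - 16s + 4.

-212/3

Critical points: R'(s) = 4s^2 - 12s - 16 vanishes at s = -1, 4.
Second-derivative test with R''(s) = 8s - 12: R''(-1) = -20 < 0 ⇒ local maximum; R''(4) = 20 > 0 ⇒ local minimum.
The local minimum is R(4) = -212/3.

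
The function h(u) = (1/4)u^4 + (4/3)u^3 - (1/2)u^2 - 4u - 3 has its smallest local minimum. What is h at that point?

Critical points: h'(u) = u^3 + 4u^2 - u - 4 vanishes at u = -4, -1, 1.
Second-derivative test with h''(u) = 3u^2 + 8u - 1: h''(-4) = 15 > 0 ⇒ local minimum; h''(-1) = -6 < 0 ⇒ local maximum; h''(1) = 10 > 0 ⇒ local minimum.
Thus h has its smallest local minimum at u = -4, with value -49/3.

-49/3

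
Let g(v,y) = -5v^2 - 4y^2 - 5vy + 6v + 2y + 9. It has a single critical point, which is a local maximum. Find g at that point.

599/55

∂g/∂v = -10v - 5y + 6 = 0 and ∂g/∂y = -5v - 8y + 2 = 0, so (v, y) = (38/55, -2/11).
The Hessian has g_{vv} = -10, g_{yy} = -8, g_{vy} = -5, giving D = 55 > 0 with g_{vv} < 0, so the point is a local maximum.
g(38/55, -2/11) = 599/55.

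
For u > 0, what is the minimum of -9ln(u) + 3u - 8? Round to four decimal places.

R'(u) = -9/u + 3 = 0 gives u = 3.
R''(u) = 9/u², which is positive for u > 0, so this is a local minimum.
R(3) = -9·ln(3) + 9 - 8 ≈ -8.8875.

-8.8875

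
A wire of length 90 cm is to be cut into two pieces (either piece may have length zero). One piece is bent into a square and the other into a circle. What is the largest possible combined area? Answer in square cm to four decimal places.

644.5775

Let x be the length used for the square. Square side x/4; circle radius (90−x)/(2π).
A(x) = (x/4)² + π·((90−x)/(2π))² = x²/16 + (90−x)²/(4π) for 0 ≤ x ≤ 90. A'(x) = x/8 − (90−x)/(2π) = 0 gives x = 4·90/(π+4) ≈ 50.4089.
A'' > 0, so the interior critical point is a minimum; the maximum is at an endpoint. A(0) = 644.5775 and A(90) = 506.2500, so the largest area is 644.5775.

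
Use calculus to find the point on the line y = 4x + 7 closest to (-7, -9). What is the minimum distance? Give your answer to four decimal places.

2.9104

Minimize D(x)^2 = (x + 7)^2 + (4x + 16)^2.
d/dx[D^2] = 2(x + 7) + 2·4·(4x + 16) = 0 ⇒ x = -71/17.
Then y = -165/17 and the distance is √(144/17) ≈ 2.9104.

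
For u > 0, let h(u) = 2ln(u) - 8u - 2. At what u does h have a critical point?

h'(u) = 2/u − 8 = 0 gives u = 1/4.
h''(u) = -2/u², which is negative for u > 0, so this is a local maximum.
h(1/4) = 2·ln(1/4) - 2 - 2 ≈ -6.7726.

1/4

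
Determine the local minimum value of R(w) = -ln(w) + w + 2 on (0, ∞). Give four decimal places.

3.0000

R'(w) = -1/w + 1 = 0 gives w = 1.
R''(w) = 1/w², which is positive for w > 0, so this is a local minimum.
R(1) = -1·ln(1) + 1 + 2 ≈ 3.0000.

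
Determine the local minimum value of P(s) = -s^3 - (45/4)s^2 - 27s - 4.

-31

Critical points: P'(s) = -3s^2 - (45/2)s - 27 vanishes at s = -6, -3/2.
Since P''(s) = -6s - 45/2, we get P''(-6) = 27/2 > 0 ⇒ local minimum; P''(-3/2) = -27/2 < 0 ⇒ local maximum.
The local minimum is P(-6) = -31.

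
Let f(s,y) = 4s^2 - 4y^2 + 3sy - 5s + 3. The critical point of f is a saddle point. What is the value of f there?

∂f/∂s = 8s + 3y - 5 = 0 and ∂f/∂y = 3s - 8y = 0, so (s, y) = (40/73, 15/73).
The Hessian has f_{ss} = 8, f_{yy} = -8, f_{sy} = 3, giving D = -73 < 0, so the point is a saddle point.
f(40/73, 15/73) = 119/73.

119/73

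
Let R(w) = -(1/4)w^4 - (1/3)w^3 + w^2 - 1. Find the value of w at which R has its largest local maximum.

-2

R'(w) = -w^3 - w^2 + 2w = 0 at w = -2, 0, 1.
R''(w) = -3w^2 - 2w + 2. R''(-2) = -6 < 0 ⇒ local maximum; R''(0) = 2 > 0 ⇒ local minimum; R''(1) = -3 < 0 ⇒ local maximum.
Thus R has its largest local maximum at w = -2, with value 5/3.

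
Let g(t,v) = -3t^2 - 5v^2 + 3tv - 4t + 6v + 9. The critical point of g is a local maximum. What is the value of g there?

575/51

∂g/∂t = -6t + 3v - 4 = 0 and ∂g/∂v = 3t - 10v + 6 = 0, so (t, v) = (-22/51, 8/17).
The Hessian has g_{tt} = -6, g_{vv} = -10, g_{tv} = 3, giving D = 51 > 0 with g_{tt} < 0, so the point is a local maximum.
g(-22/51, 8/17) = 575/51.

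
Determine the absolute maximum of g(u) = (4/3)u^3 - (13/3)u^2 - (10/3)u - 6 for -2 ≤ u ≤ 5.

Differentiating, g'(u) = 4u^2 - (26/3)u - 10/3; which vanishes at u = -1/3 and u = 5/2.
Candidates: g(-2) = -82/3, g(-1/3) = -439/81, g(5/2) = -247/12, g(5) = 107/3.
The maximum over the interval is 107/3, attained at u = 5.

107/3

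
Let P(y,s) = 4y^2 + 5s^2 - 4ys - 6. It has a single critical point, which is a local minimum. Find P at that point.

∂P/∂y = 8y - 4s = 0 and ∂P/∂s = -4y + 10s = 0, so (y, s) = (0, 0).
The Hessian has P_{yy} = 8, P_{ss} = 10, P_{ys} = -4, giving D = 64 > 0 with P_{yy} > 0, so the point is a local minimum.
P(0, 0) = -6.

-6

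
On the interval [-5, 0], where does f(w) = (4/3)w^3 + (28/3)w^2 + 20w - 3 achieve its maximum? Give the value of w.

f'(w) = 4w^2 + (56/3)w + 20, which vanishes at w = -3 and w = -5/3.
Candidates: f(-5) = -109/3,  f(-3) = -15,  f(-5/3) = -1343/81,  f(0) = -3.
The maximum over the interval is -3, attained at w = 0.

0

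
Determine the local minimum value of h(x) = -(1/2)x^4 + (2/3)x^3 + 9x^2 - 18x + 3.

h'(x) = -2x^3 + 2x^2 + 18x - 18. Setting h'(x) = 0 gives x ∈ {-3, 1, 3}.
h''(x) = -6x^2 + 4x + 18. h''(-3) = -48 < 0 ⇒ local maximum; h''(1) = 16 > 0 ⇒ local minimum; h''(3) = -24 < 0 ⇒ local maximum.
The local minimum is h(1) = -35/6.

-35/6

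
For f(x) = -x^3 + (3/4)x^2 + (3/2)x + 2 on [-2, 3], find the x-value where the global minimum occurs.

The derivative is -3x^2 + (3/2)x + 3/2, which vanishes at x = -1/2 and x = 1.
Compare values at every candidate in [-2, 3]: f(-2) = 10; f(-1/2) = 25/16; f(1) = 13/4; f(3) = -55/4.
The minimum over the interval is -55/4, attained at x = 3.

3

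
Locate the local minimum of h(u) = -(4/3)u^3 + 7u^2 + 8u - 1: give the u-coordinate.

-1/2

h'(u) = -4u^2 + 14u + 8 = 0 at u = -1/2, 4.
Since h''(u) = -8u + 14, we get h''(-1/2) = 18 > 0 ⇒ local minimum; h''(4) = -18 < 0 ⇒ local maximum.
Thus h has its local minimum at u = -1/2, with value -37/12.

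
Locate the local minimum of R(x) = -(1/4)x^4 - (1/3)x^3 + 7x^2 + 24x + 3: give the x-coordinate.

R'(x) = -x^3 - x^2 + 14x + 24. Setting R'(x) = 0 gives x ∈ {-3, -2, 4}.
Since R''(x) = -3x^2 - 2x + 14, we get R''(-3) = -7 < 0 ⇒ local maximum; R''(-2) = 6 > 0 ⇒ local minimum; R''(4) = -42 < 0 ⇒ local maximum.
The local minimum is R(-2) = -55/3.

-2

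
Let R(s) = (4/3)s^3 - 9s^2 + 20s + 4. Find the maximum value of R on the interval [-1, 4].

76/3

Differentiating, R'(s) = 4s^2 - 18s + 20; which vanishes at s = 2 and s = 5/2.
Compare values at every candidate in [-1, 4]: R(-1) = -79/3; R(2) = 56/3; R(5/2) = 223/12; R(4) = 76/3.
Hence the absolute maximum is 76/3 at s = 4.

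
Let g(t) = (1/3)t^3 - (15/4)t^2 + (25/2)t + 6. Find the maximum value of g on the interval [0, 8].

110/3

Differentiating, g'(t) = t^2 - (15/2)t + 25/2; which vanishes at t = 5/2 and t = 5.
Candidates: g(0) = 6; g(5/2) = 913/48; g(5) = 197/12; g(8) = 110/3.
So the maximum is g(8) = 110/3.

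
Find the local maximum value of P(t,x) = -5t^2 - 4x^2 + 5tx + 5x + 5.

∂P/∂t = -10t + 5x = 0 and ∂P/∂x = 5t - 8x + 5 = 0, so (t, x) = (5/11, 10/11).
The Hessian has P_{tt} = -10, P_{xx} = -8, P_{tx} = 5, giving D = 55 > 0 with P_{tt} < 0, so the point is a local maximum.
P(5/11, 10/11) = 80/11.

80/11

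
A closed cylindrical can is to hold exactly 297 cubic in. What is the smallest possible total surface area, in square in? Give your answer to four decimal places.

With radius r and height h, πr²h = 297 so h = 297/(πr²), and S(r) = 2πr² + 2πrh = 2πr² + 2·297/r.
S'(r) = 4πr − 2·297/r² = 0 ⇒ r³ = 297/(2π), so r ≈ 3.6157 and h = 2r ≈ 7.2314.
S''(r) = 4π + 4·297/r³ > 0, so this is the minimum; S ≈ 246.4254.

246.4254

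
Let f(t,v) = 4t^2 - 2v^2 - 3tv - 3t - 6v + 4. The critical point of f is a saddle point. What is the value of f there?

344/41

∂f/∂t = 8t - 3v - 3 = 0 and ∂f/∂v = -3t - 4v - 6 = 0, so (t, v) = (-6/41, -57/41).
The Hessian has f_{tt} = 8, f_{vv} = -4, f_{tv} = -3, giving D = -41 < 0, so the point is a saddle point.
f(-6/41, -57/41) = 344/41.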